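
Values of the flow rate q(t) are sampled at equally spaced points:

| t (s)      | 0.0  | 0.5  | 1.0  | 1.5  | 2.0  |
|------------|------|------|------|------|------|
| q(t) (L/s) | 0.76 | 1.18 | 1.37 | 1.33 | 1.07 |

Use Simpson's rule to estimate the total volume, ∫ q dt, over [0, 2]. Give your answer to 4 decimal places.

h = 0.5, n = 4.
(h/3)·[y₀ + 4y₁ + 2y₂ + 4y₃ + y₄] = 0.166667·(14.61) = 2.4350.

2.4350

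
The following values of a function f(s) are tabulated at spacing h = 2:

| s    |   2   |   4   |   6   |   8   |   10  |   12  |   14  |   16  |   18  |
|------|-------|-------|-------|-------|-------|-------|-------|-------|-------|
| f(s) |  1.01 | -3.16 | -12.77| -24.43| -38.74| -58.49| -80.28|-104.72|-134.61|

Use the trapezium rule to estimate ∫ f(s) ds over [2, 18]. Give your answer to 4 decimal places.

h = 2, n = 8.
(h/2)·[y₀ + 2y₁ + 2y₂ + 2y₃ + 2y₄ + 2y₅ + 2y₆ + 2y₇ + y₈] = 1·(-778.78) = -778.7800.

-778.7800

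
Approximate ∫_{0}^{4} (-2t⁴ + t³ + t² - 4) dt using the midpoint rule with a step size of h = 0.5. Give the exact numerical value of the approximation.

h = (4 − 0)/8 = 0.5.
Midpoints m₁,…,m₈ = 0.25, 0.75, 1.25, 1.75, 2.25, 2.75, 3.25, 3.75.
f(m₁)=-3.9296875, f(m₂)=-3.6484375, f(m₃)=-5.3671875, f(m₄)=-14.3359375, f(m₅)=-38.8046875, f(m₆)=-90.0234375, f(m₇)=-182.2421875, f(m₈)=-332.7109375.
h·[f(m₁) + f(m₂) + f(m₃) + f(m₄) + f(m₅) + f(m₆) + f(m₇) + f(m₈)] = 0.5·(-671.0625) = -335.53125.

-335.53125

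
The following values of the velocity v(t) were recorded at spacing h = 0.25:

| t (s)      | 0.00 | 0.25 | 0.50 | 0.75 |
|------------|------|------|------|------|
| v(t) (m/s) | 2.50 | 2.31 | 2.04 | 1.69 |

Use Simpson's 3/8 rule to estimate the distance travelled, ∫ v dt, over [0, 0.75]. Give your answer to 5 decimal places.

h = 0.25, n = 3.
(3h/8)·[y₀ + 3y₁ + 3y₂ + y₃] = 0.09375·(17.24) = 1.61625.

1.61625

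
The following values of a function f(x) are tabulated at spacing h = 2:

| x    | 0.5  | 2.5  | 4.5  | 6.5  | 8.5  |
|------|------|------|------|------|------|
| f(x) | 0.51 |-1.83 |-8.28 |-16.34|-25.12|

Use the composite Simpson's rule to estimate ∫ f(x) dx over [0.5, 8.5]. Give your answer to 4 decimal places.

-75.9000

h = 2, n = 4.
(h/3)·[y₀ + 4y₁ + 2y₂ + 4y₃ + y₄] = 0.666667·(-113.85) = -75.9000.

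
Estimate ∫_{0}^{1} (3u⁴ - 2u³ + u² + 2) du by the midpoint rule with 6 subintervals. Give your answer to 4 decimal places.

2.4241

h = (1 − 0)/6 = 0.166667.
Midpoints m₁,…,m₆ = 0.083333, 0.25, 0.416667, 0.583333, 0.75, 0.916667.
f(m₁)=2.005932, f(m₂)=2.04296875, f(m₃)=2.119358, f(m₄)=2.290654, f(m₅)=2.66796875, f(m₆)=3.41796875.
h·[f(m₁) + f(m₂) + f(m₃) + f(m₄) + f(m₅) + f(m₆)] = 0.166667·(14.544850) = 2.4241.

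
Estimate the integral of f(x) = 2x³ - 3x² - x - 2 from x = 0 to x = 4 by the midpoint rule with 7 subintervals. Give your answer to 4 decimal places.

h = (4 − 0)/7 = 0.571429.
Midpoints m₁,…,m₇ = 0.285714, 0.857143, 1.428571, 2, 2.571429, 3.142857, 3.714286.
f(m₁)=-2.483965, f(m₂)=-3.801749, f(m₃)=-3.720117, f(m₄)=0, f(m₅)=9.597668, f(m₆)=27.311953, f(m₇)=55.381924.
h·[f(m₁) + f(m₂) + f(m₃) + f(m₄) + f(m₅) + f(m₆) + f(m₇)] = 0.571429·(82.285714) = 47.0204.

47.0204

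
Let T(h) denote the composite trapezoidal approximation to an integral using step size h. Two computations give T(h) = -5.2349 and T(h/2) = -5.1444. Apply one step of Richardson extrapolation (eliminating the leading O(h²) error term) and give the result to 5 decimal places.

R = (4·T(h/2) − T(h)) / 3 = (4·(-5.1444) − (-5.2349))/3 = (-15.3427)/3 = -5.11423.

-5.11423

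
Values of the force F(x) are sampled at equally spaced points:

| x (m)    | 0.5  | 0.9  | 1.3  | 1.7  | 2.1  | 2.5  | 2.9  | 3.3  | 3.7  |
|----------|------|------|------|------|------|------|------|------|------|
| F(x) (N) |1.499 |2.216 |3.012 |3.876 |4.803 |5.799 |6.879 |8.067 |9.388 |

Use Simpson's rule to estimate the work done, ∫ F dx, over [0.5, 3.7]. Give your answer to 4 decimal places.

h = 0.4, n = 8.
(h/3)·[y₀ + 4y₁ + 2y₂ + 4y₃ + 2y₄ + 4y₅ + 2y₆ + 4y₇ + y₈] = 0.133333·(120.107) = 16.0143.

16.0143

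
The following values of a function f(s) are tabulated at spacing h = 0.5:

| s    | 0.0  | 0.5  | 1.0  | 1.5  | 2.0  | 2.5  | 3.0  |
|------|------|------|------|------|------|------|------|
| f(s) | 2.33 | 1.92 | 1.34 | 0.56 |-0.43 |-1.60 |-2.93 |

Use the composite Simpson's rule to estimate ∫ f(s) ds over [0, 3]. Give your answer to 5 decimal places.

h = 0.5, n = 6.
(h/3)·[y₀ + 4y₁ + 2y₂ + 4y₃ + 2y₄ + 4y₅ + y₆] = 0.166667·(4.74) = 0.79000.

0.79000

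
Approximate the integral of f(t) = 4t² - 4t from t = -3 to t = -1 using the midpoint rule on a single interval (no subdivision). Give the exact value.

M = (b−a)·f(-2) = 2·(24) = 48.

48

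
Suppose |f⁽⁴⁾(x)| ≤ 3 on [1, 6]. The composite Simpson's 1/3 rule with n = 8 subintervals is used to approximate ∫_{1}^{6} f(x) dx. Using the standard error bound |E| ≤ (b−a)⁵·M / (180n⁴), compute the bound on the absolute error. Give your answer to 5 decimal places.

|E| ≤ (5)⁵·3 / (180·8⁴) = 9375/737280 = 0.01272.

0.01272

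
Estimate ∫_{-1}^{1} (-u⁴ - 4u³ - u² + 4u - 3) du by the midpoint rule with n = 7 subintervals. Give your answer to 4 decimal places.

h = (1 − (-1))/7 = 0.285714.
Midpoints m₁,…,m₇ = -0.857143, -0.571429, -0.285714, 0, 0.285714, 0.571429, 0.857143.
f(m₁)=-5.184090, f(m₂)=-4.972511, f(m₃)=-4.137859, f(m₄)=-3, f(m₅)=-2.038734, f(m₆)=-1.893794, f(m₇)=-3.364848.
h·[f(m₁) + f(m₂) + f(m₃) + f(m₄) + f(m₅) + f(m₆) + f(m₇)] = 0.285714·(-24.591837) = -7.0262.

-7.0262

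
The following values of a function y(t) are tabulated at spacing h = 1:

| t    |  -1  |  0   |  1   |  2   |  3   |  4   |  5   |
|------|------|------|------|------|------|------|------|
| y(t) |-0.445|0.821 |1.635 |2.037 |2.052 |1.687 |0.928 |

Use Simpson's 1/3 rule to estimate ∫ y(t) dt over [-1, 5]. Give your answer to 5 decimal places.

8.67900

h = 1, n = 6.
(h/3)·[y₀ + 4y₁ + 2y₂ + 4y₃ + 2y₄ + 4y₅ + y₆] = 0.333333·(26.037) = 8.67900.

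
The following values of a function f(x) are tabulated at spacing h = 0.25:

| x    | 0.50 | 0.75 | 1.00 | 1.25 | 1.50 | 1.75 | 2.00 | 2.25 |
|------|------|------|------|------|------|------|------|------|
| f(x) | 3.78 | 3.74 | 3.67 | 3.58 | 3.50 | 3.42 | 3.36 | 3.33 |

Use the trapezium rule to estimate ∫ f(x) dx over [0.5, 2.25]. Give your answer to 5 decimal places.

h = 0.25, n = 7.
(h/2)·[y₀ + 2y₁ + 2y₂ + 2y₃ + 2y₄ + 2y₅ + 2y₆ + y₇] = 0.125·(49.65) = 6.20625.

6.20625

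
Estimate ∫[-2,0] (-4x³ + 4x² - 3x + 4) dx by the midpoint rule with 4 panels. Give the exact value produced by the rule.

h = (0 − (-2))/4 = 0.5.
Midpoints m₁,…,m₄ = -1.75, -1.25, -0.75, -0.25.
f(m₁)=42.9375, f(m₂)=21.8125, f(m₃)=10.1875, f(m₄)=5.0625.
h·[f(m₁) + f(m₂) + f(m₃) + f(m₄)] = 0.5·(80) = 40.

40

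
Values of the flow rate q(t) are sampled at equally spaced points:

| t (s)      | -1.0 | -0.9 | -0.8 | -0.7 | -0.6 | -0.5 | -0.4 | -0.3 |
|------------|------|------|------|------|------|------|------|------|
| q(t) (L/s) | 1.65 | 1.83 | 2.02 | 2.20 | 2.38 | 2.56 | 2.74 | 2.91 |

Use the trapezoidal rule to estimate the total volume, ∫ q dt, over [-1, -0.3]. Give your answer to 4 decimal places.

h = 0.1, n = 7.
(h/2)·[y₀ + 2y₁ + 2y₂ + 2y₃ + 2y₄ + 2y₅ + 2y₆ + y₇] = 0.05·(32.02) = 1.6010.

1.6010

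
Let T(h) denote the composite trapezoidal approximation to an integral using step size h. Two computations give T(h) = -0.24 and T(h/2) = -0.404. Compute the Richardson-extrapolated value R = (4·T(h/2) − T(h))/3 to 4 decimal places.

R = (4·T(h/2) − T(h)) / 3 = (4·(-0.404) − (-0.24))/3 = (-1.376)/3 = -0.4587.

-0.4587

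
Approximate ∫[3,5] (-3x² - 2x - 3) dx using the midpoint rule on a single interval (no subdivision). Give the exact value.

M = (b−a)·f(4) = 2·(-59) = -118.

-118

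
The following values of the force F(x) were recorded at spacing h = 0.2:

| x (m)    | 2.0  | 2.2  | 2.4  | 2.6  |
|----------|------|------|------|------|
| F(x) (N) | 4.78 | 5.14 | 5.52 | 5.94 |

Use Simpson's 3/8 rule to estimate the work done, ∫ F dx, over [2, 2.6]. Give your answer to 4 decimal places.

3.2025

h = 0.2, n = 3.
(3h/8)·[y₀ + 3y₁ + 3y₂ + y₃] = 0.075·(42.70) = 3.2025.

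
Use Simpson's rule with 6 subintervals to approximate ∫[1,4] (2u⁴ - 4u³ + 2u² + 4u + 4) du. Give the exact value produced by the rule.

238.25

h = (4 − 1)/6 = 0.5.
Nodes u₀,…,u₆ = 1, 1.5, 2, 2.5, 3, 3.5, 4.
f(u) = 2u⁴ - 4u³ + 2u² + 4u + 4: f₀=8, f₁=11.125, f₂=20, f₃=42.125, f₄=88, f₅=171.125, f₆=308.
(h/3)·[f₀ + 4f₁ + 2f₂ + 4f₃ + 2f₄ + 4f₅ + f₆] = 0.166667·(1429.5) = 238.25.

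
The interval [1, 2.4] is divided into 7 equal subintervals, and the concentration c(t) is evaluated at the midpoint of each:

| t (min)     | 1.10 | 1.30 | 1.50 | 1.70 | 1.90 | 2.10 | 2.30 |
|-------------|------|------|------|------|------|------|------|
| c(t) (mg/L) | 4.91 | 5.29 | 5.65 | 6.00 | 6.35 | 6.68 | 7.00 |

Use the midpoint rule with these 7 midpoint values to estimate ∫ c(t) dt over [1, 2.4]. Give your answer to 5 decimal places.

h = 0.2, n = 7.
h·[y(m₁) + y(m₂) + y(m₃) + y(m₄) + y(m₅) + y(m₆) + y(m₇)] = 0.2·(41.88) = 8.37600.

8.37600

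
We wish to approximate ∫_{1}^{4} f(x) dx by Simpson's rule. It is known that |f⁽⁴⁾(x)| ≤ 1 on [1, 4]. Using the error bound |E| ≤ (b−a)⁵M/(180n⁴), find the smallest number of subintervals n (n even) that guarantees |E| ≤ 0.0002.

10

Need 243/(180n⁴) ≤ 0.0002.
n⁴ ≥ 243/(180·0.0002) = 6750 ⇒ n ≥ 9.0641, so the smallest even n is 10. (n must be even for Simpson's rule.)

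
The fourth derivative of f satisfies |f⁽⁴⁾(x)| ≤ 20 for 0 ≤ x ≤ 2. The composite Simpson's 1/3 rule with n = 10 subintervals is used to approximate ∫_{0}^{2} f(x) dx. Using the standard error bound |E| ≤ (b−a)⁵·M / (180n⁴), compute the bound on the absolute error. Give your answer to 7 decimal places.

0.0003556

|E| ≤ (2)⁵·20 / (180·10⁴) = 640/1800000 = 0.0003556.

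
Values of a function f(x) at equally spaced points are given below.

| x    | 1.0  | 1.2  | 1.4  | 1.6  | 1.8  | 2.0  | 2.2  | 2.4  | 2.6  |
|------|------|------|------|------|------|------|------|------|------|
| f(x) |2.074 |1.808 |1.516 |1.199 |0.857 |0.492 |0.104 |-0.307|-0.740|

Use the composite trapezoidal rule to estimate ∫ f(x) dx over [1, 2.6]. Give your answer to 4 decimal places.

1.2672

h = 0.2, n = 8.
(h/2)·[y₀ + 2y₁ + 2y₂ + 2y₃ + 2y₄ + 2y₅ + 2y₆ + 2y₇ + y₈] = 0.1·(12.672) = 1.2672.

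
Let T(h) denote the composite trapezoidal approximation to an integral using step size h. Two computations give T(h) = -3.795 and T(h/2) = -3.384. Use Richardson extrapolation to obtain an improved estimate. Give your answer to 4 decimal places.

R = (4·T(h/2) − T(h)) / 3 = (4·(-3.384) − (-3.795))/3 = (-9.741)/3 = -3.2470.

-3.2470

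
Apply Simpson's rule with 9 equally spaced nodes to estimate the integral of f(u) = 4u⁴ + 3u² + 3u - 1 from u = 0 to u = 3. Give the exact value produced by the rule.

231.931640625

h = (3 − 0)/8 = 0.375.
Nodes u₀,…,u₈ = 0, 0.375, 0.75, 1.125, 1.5, 1.875, 2.25, 2.625, 3.
f(u) = 4u⁴ + 3u² + 3u - 1: f₀=-1, f₁=0.6259765625, f₂=4.203125, f₃=12.5791015625, f₄=30.5, f₅=64.6103515625, f₆=123.453125, f₇=217.4697265625, f₈=359.
(h/3)·[f₀ + 4f₁ + 2f₂ + 4f₃ + 2f₄ + 4f₅ + 2f₆ + 4f₇ + f₈] = 0.125·(1855.453125) = 231.931640625.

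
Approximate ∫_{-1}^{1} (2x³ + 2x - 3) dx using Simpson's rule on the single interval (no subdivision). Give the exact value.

-6

S = (b−a)/6 · [f(-1) + 4f(0) + f(1)] = 0.333333·[(-7) + 4·(-3) + 1] = -6.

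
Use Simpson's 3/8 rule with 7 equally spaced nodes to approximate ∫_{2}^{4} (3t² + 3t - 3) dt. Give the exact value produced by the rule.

68

h = (4 − 2)/6 = 0.333333.
Nodes t₀,…,t₆ = 2, 2.333333, 2.666667, 3, 3.333333, 3.666667, 4.
f(t) = 3t² + 3t - 3: f₀=15, f₁=20.333333, f₂=26.333333, f₃=33, f₄=40.333333, f₅=48.333333, f₆=57.
(3h/8)·[f₀ + 3f₁ + 3f₂ + 2f₃ + 3f₄ + 3f₅ + f₆] = 0.125·(544) = 68.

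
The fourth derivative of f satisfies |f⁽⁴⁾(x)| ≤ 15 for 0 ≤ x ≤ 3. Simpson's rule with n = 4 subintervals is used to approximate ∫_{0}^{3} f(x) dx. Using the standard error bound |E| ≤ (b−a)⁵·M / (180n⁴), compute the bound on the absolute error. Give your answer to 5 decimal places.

|E| ≤ (3)⁵·15 / (180·4⁴) = 3645/46080 = 0.07910.

0.07910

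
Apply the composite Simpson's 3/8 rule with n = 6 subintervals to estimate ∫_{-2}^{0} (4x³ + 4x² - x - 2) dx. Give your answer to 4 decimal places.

h = (0 − (-2))/6 = 0.333333.
Nodes x₀,…,x₆ = -2, -1.666667, -1.333333, -1, -0.666667, -0.333333, 0.
f(x) = 4x³ + 4x² - x - 2: f₀=-16, f₁=-7.740741, f₂=-3.037037, f₃=-1, f₄=-0.740741, f₅=-1.370370, f₆=-2.
(3h/8)·[f₀ + 3f₁ + 3f₂ + 2f₃ + 3f₄ + 3f₅ + f₆] = 0.125·(-58.666667) = -7.3333.

-7.3333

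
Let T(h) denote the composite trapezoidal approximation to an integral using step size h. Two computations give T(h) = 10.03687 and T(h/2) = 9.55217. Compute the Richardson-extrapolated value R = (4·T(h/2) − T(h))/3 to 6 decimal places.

9.390603

R = (4·T(h/2) − T(h)) / 3 = (4·9.55217 − 10.03687)/3 = (28.17181)/3 = 9.390603.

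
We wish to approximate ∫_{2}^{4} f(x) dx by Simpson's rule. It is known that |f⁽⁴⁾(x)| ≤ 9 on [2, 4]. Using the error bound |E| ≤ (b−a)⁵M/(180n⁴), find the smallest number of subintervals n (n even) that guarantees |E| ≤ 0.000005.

24

Need 288/(180n⁴) ≤ 0.000005.
n⁴ ≥ 288/(180·0.000005) = 320000 ⇒ n ≥ 23.7841, so the smallest even n is 24. (n must be even for Simpson's rule.)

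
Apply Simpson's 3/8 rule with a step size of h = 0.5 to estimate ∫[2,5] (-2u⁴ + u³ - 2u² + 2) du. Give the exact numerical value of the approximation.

-1157.0625

h = (5 − 2)/6 = 0.5.
Nodes u₀,…,u₆ = 2, 2.5, 3, 3.5, 4, 4.5, 5.
f(u) = -2u⁴ + u³ - 2u² + 2: f₀=-30, f₁=-73, f₂=-151, f₃=-279.75, f₄=-478, f₅=-767.5, f₆=-1173.
(3h/8)·[f₀ + 3f₁ + 3f₂ + 2f₃ + 3f₄ + 3f₅ + f₆] = 0.1875·(-6171) = -1157.0625.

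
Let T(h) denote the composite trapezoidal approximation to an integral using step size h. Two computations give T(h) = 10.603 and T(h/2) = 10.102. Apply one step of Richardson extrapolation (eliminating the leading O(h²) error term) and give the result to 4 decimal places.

R = (4·T(h/2) − T(h)) / 3 = (4·10.102 − 10.603)/3 = (29.805)/3 = 9.9350.

9.9350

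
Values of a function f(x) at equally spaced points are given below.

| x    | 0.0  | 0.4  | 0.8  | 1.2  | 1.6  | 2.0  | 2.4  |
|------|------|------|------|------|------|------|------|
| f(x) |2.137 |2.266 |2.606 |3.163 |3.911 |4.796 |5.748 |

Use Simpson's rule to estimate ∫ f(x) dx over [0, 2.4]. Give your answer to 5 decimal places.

8.24253

h = 0.4, n = 6.
(h/3)·[y₀ + 4y₁ + 2y₂ + 4y₃ + 2y₄ + 4y₅ + y₆] = 0.133333·(61.819) = 8.24253.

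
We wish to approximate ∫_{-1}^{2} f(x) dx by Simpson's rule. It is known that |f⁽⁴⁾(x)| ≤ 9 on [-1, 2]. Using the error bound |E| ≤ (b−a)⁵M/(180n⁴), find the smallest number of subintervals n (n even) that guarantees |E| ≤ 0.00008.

20

Need 2187/(180n⁴) ≤ 0.00008.
n⁴ ≥ 2187/(180·0.00008) = 151875 ⇒ n ≥ 19.7411, so the smallest even n is 20. (n must be even for Simpson's rule.)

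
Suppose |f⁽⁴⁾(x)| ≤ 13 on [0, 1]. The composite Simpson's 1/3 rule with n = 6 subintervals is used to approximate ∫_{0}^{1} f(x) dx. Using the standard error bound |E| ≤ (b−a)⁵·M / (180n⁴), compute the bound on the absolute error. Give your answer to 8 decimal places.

|E| ≤ (1)⁵·13 / (180·6⁴) = 13/233280 = 0.00005573.

0.00005573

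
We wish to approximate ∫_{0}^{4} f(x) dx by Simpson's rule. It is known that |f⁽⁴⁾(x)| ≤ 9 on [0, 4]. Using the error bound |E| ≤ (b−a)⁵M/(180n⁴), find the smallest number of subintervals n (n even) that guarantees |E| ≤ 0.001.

Need 9216/(180n⁴) ≤ 0.001.
n⁴ ≥ 9216/(180·0.001) = 51200 ⇒ n ≥ 15.0424, so the smallest even n is 16. (n must be even for Simpson's rule.)

16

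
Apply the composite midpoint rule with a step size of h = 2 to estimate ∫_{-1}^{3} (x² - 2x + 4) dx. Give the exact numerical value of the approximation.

h = (3 − (-1))/2 = 2.
Midpoints m₁,…,m₂ = 0, 2.
f(m₁)=4, f(m₂)=4.
h·[f(m₁) + f(m₂)] = 2·(8) = 16.

16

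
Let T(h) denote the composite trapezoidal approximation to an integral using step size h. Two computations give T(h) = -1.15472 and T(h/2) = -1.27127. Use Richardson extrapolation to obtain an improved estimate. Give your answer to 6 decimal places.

-1.310120

R = (4·T(h/2) − T(h)) / 3 = (4·(-1.27127) − (-1.15472))/3 = (-3.93036)/3 = -1.310120.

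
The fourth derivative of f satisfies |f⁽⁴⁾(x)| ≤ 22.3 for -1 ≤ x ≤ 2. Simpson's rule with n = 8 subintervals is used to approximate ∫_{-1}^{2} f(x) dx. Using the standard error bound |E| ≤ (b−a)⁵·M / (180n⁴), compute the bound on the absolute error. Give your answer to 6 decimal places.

0.007350

|E| ≤ (3)⁵·22.3 / (180·8⁴) = 5418.9/737280 = 0.007350.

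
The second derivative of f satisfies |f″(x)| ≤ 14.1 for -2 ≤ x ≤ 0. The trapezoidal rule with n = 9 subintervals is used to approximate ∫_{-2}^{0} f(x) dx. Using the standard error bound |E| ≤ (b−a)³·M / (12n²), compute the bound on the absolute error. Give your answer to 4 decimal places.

0.1160

|E| ≤ (2)³·14.1 / (12·9²) = 112.8/972 = 0.1160.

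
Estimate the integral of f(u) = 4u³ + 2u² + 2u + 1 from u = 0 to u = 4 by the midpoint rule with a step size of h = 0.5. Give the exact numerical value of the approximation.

316.5

h = (4 − 0)/8 = 0.5.
Midpoints m₁,…,m₈ = 0.25, 0.75, 1.25, 1.75, 2.25, 2.75, 3.25, 3.75.
f(m₁)=1.6875, f(m₂)=5.3125, f(m₃)=14.4375, f(m₄)=32.0625, f(m₅)=61.1875, f(m₆)=104.8125, f(m₇)=165.9375, f(m₈)=247.5625.
h·[f(m₁) + f(m₂) + f(m₃) + f(m₄) + f(m₅) + f(m₆) + f(m₇) + f(m₈)] = 0.5·(633) = 316.5.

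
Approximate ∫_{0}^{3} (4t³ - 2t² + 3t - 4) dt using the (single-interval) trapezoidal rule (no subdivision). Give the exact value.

T = (b−a)/2 · [f(0) + f(3)] = 1.5·[(-4) + 95] = 136.5.

136.5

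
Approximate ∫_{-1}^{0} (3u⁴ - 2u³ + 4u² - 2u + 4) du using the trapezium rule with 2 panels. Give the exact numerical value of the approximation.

7.96875

h = (0 − (-1))/2 = 0.5.
Nodes u₀,…,u₂ = -1, -0.5, 0.
f(u) = 3u⁴ - 2u³ + 4u² - 2u + 4: f₀=15, f₁=6.4375, f₂=4.
(h/2)·[f₀ + 2f₁ + f₂] = 0.25·(31.875) = 7.96875.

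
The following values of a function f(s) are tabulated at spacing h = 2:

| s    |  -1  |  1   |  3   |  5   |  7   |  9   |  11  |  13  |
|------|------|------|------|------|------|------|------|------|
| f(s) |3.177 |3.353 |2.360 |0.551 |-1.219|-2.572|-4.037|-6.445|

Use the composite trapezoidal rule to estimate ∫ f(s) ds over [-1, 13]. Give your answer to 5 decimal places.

h = 2, n = 7.
(h/2)·[y₀ + 2y₁ + 2y₂ + 2y₃ + 2y₄ + 2y₅ + 2y₆ + y₇] = 1·(-6.396) = -6.39600.

-6.39600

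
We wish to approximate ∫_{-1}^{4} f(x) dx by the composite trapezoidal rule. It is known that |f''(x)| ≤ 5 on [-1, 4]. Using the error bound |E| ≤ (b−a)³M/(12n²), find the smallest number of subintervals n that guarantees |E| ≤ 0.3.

14

Need 625/(12n²) ≤ 0.3.
n² ≥ 625/(12·0.3) = 173.611 ⇒ n ≥ 13.1762, so the smallest n is 14.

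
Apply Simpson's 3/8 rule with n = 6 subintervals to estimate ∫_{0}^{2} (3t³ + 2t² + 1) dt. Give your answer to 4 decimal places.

19.3333

h = (2 − 0)/6 = 0.333333.
Nodes t₀,…,t₆ = 0, 0.333333, 0.666667, 1, 1.333333, 1.666667, 2.
f(t) = 3t³ + 2t² + 1: f₀=1, f₁=1.333333, f₂=2.777778, f₃=6, f₄=11.666667, f₅=20.444444, f₆=33.
(3h/8)·[f₀ + 3f₁ + 3f₂ + 2f₃ + 3f₄ + 3f₅ + f₆] = 0.125·(154.666667) = 19.3333.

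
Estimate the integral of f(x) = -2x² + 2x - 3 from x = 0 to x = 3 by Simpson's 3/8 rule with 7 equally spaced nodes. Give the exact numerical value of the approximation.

-18

h = (3 − 0)/6 = 0.5.
Nodes x₀,…,x₆ = 0, 0.5, 1, 1.5, 2, 2.5, 3.
f(x) = -2x² + 2x - 3: f₀=-3, f₁=-2.5, f₂=-3, f₃=-4.5, f₄=-7, f₅=-10.5, f₆=-15.
(3h/8)·[f₀ + 3f₁ + 3f₂ + 2f₃ + 3f₄ + 3f₅ + f₆] = 0.1875·(-96) = -18.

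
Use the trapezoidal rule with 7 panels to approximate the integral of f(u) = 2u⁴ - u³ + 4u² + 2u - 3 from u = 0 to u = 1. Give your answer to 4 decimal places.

h = (1 − 0)/7 = 0.142857.
Nodes u₀,…,u₇ = 0, 0.142857, 0.285714, 0.428571, 0.571429, 0.714286, 0.857143, 1.
f(u) = 2u⁴ - u³ + 4u² + 2u - 3: f₀=-3, f₁=-2.634736, f₂=-2.112037, f₃=-1.419409, f₄=-0.524365, f₅=0.625573, f₆=2.102874, f₇=4.
(h/2)·[f₀ + 2f₁ + 2f₂ + 2f₃ + 2f₄ + 2f₅ + 2f₆ + f₇] = 0.071429·(-6.924198) = -0.4946.

-0.4946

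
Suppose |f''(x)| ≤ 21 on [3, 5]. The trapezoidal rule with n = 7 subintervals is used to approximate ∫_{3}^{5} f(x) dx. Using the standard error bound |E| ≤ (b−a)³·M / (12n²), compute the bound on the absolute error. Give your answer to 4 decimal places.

0.2857

|E| ≤ (2)³·21 / (12·7²) = 168/588 = 0.2857.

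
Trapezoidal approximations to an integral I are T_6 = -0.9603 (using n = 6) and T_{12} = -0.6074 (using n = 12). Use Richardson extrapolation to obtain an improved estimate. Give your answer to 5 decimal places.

-0.48977

R = (4·T_{12} − T_6) / 3 = (4·(-0.6074) − (-0.9603))/3 = (-1.4693)/3 = -0.48977.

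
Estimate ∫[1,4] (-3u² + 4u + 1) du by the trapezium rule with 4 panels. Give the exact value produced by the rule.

h = (4 − 1)/4 = 0.75.
Nodes u₀,…,u₄ = 1, 1.75, 2.5, 3.25, 4.
f(u) = -3u² + 4u + 1: f₀=2, f₁=-1.1875, f₂=-7.75, f₃=-17.6875, f₄=-31.
(h/2)·[f₀ + 2f₁ + 2f₂ + 2f₃ + f₄] = 0.375·(-82.25) = -30.84375.

-30.84375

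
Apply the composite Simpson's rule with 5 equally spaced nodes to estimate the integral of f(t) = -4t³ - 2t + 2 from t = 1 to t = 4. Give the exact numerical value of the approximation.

-264

h = (4 − 1)/4 = 0.75.
Nodes t₀,…,t₄ = 1, 1.75, 2.5, 3.25, 4.
f(t) = -4t³ - 2t + 2: f₀=-4, f₁=-22.9375, f₂=-65.5, f₃=-141.8125, f₄=-262.
(h/3)·[f₀ + 4f₁ + 2f₂ + 4f₃ + f₄] = 0.25·(-1056) = -264.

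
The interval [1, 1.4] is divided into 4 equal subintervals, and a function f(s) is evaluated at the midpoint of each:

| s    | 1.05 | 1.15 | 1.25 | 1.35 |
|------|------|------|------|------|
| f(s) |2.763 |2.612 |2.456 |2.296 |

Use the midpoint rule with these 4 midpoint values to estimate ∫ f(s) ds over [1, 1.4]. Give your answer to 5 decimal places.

1.01270

h = 0.1, n = 4.
h·[y(m₁) + y(m₂) + y(m₃) + y(m₄)] = 0.1·(10.127) = 1.01270.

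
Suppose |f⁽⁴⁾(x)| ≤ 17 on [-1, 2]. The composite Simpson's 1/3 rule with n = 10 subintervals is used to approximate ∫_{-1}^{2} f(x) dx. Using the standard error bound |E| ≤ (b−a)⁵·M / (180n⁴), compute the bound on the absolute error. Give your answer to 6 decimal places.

0.002295

|E| ≤ (3)⁵·17 / (180·10⁴) = 4131/1800000 = 0.002295.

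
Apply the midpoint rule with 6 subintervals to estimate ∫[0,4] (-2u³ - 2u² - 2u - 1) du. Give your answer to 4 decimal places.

-188.5926

h = (4 − 0)/6 = 0.666667.
Midpoints m₁,…,m₆ = 0.333333, 1, 1.666667, 2.333333, 3, 3.666667.
f(m₁)=-1.962963, f(m₂)=-7, f(m₃)=-19.148148, f(m₄)=-41.962963, f(m₅)=-79, f(m₆)=-133.814815.
h·[f(m₁) + f(m₂) + f(m₃) + f(m₄) + f(m₅) + f(m₆)] = 0.666667·(-282.888889) = -188.5926.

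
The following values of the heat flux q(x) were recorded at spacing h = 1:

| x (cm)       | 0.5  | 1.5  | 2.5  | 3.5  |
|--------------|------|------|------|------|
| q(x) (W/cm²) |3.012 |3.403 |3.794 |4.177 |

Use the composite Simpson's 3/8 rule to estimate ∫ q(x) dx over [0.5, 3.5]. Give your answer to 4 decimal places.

10.7925

h = 1, n = 3.
(3h/8)·[y₀ + 3y₁ + 3y₂ + y₃] = 0.375·(28.780) = 10.7925.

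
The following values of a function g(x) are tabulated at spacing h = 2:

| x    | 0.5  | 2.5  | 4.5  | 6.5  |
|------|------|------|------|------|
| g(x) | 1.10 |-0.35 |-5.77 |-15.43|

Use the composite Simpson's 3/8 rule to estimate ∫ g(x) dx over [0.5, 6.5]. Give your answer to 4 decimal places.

-24.5175

h = 2, n = 3.
(3h/8)·[y₀ + 3y₁ + 3y₂ + y₃] = 0.75·(-32.69) = -24.5175.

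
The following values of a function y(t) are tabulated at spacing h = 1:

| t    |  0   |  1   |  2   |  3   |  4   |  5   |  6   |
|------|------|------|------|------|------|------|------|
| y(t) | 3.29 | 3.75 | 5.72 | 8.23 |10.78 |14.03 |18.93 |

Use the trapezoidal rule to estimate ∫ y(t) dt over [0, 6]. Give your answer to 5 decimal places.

h = 1, n = 6.
(h/2)·[y₀ + 2y₁ + 2y₂ + 2y₃ + 2y₄ + 2y₅ + y₆] = 0.5·(107.24) = 53.62000.

53.62000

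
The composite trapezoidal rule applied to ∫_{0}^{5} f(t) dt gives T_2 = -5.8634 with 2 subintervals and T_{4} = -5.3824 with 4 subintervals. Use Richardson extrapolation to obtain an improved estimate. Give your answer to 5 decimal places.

R = (4·T_{4} − T_2) / 3 = (4·(-5.3824) − (-5.8634))/3 = (-15.6662)/3 = -5.22207.

-5.22207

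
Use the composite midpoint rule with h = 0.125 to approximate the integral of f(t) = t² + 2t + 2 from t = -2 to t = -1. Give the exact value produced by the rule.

h = (-1 − (-2))/8 = 0.125.
Midpoints m₁,…,m₈ = -1.9375, -1.8125, -1.6875, -1.5625, -1.4375, -1.3125, -1.1875, -1.0625.
f(m₁)=1.87890625, f(m₂)=1.66015625, f(m₃)=1.47265625, f(m₄)=1.31640625, f(m₅)=1.19140625, f(m₆)=1.09765625, f(m₇)=1.03515625, f(m₈)=1.00390625.
h·[f(m₁) + f(m₂) + f(m₃) + f(m₄) + f(m₅) + f(m₆) + f(m₇) + f(m₈)] = 0.125·(10.65625) = 1.33203125.

1.33203125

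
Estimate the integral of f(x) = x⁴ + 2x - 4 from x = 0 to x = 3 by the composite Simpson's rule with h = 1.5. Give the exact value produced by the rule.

h = (3 − 0)/2 = 1.5.
Nodes x₀,…,x₂ = 0, 1.5, 3.
f(x) = x⁴ + 2x - 4: f₀=-4, f₁=4.0625, f₂=83.
(h/3)·[f₀ + 4f₁ + f₂] = 0.5·(95.25) = 47.625.

47.625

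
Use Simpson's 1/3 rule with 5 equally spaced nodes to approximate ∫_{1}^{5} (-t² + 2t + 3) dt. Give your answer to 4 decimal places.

h = (5 − 1)/4 = 1.
Nodes t₀,…,t₄ = 1, 2, 3, 4, 5.
f(t) = -t² + 2t + 3: f₀=4, f₁=3, f₂=0, f₃=-5, f₄=-12.
(h/3)·[f₀ + 4f₁ + 2f₂ + 4f₃ + f₄] = 0.333333·(-16) = -5.3333.

-5.3333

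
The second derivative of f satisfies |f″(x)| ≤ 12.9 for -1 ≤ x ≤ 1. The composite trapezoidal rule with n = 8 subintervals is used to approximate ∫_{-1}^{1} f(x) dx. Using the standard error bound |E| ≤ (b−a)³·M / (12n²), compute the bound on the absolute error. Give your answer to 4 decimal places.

0.1344

|E| ≤ (2)³·12.9 / (12·8²) = 103.2/768 = 0.1344.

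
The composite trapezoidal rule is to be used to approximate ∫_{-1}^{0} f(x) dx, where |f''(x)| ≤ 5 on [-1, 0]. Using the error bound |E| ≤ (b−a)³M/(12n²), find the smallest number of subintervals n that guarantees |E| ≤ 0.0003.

38

Need 5/(12n²) ≤ 0.0003.
n² ≥ 5/(12·0.0003) = 1388.89 ⇒ n ≥ 37.2678, so the smallest n is 38.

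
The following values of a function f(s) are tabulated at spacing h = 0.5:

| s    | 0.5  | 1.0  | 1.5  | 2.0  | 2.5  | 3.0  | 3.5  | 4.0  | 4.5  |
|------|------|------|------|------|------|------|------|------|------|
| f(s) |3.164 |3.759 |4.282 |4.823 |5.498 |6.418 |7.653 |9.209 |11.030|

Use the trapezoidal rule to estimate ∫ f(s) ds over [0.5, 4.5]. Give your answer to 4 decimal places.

24.3695

h = 0.5, n = 8.
(h/2)·[y₀ + 2y₁ + 2y₂ + 2y₃ + 2y₄ + 2y₅ + 2y₆ + 2y₇ + y₈] = 0.25·(97.478) = 24.3695.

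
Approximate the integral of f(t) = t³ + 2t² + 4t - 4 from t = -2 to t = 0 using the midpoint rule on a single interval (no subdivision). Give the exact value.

-14

M = (b−a)·f(-1) = 2·(-7) = -14.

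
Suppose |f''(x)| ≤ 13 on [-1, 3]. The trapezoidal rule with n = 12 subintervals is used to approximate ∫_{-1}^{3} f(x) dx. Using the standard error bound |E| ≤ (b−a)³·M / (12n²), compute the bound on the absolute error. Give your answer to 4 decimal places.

0.4815

|E| ≤ (4)³·13 / (12·12²) = 832/1728 = 0.4815.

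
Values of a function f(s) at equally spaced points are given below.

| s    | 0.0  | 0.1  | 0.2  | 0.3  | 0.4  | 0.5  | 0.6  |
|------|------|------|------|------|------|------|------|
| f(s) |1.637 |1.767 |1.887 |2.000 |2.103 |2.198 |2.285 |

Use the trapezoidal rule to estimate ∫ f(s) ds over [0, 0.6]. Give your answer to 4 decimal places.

1.1916

h = 0.1, n = 6.
(h/2)·[y₀ + 2y₁ + 2y₂ + 2y₃ + 2y₄ + 2y₅ + y₆] = 0.05·(23.832) = 1.1916.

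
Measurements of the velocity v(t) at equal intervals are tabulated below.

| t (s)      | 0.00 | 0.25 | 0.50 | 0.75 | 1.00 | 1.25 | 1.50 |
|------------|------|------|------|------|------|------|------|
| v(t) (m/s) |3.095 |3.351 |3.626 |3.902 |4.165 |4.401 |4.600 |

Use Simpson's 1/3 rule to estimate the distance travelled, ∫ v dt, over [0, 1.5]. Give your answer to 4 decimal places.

5.8244

h = 0.25, n = 6.
(h/3)·[y₀ + 4y₁ + 2y₂ + 4y₃ + 2y₄ + 4y₅ + y₆] = 0.083333·(69.893) = 5.8244.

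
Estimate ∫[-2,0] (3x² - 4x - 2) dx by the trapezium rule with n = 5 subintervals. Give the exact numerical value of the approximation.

12.16

h = (0 − (-2))/5 = 0.4.
Nodes x₀,…,x₅ = -2, -1.6, -1.2, -0.8, -0.4, 0.
f(x) = 3x² - 4x - 2: f₀=18, f₁=12.08, f₂=7.12, f₃=3.12, f₄=0.08, f₅=-2.
(h/2)·[f₀ + 2f₁ + 2f₂ + 2f₃ + 2f₄ + f₅] = 0.2·(60.8) = 12.16.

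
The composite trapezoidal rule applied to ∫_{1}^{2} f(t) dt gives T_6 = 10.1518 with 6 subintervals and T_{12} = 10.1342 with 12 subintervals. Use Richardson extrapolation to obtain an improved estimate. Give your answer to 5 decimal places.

R = (4·T_{12} − T_6) / 3 = (4·10.1342 − 10.1518)/3 = (30.3850)/3 = 10.12833.

10.12833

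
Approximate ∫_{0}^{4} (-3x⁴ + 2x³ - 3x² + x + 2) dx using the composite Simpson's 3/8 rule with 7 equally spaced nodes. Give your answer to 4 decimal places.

h = (4 − 0)/6 = 0.666667.
Nodes x₀,…,x₆ = 0, 0.666667, 1.333333, 2, 2.666667, 3.333333, 4.
f(x) = -3x⁴ + 2x³ - 3x² + x + 2: f₀=2, f₁=1.333333, f₂=-6.740741, f₃=-40, f₄=-130.444444, f₅=-324.296296, f₆=-682.
(3h/8)·[f₀ + 3f₁ + 3f₂ + 2f₃ + 3f₄ + 3f₅ + f₆] = 0.25·(-2140.444444) = -535.1111.

-535.1111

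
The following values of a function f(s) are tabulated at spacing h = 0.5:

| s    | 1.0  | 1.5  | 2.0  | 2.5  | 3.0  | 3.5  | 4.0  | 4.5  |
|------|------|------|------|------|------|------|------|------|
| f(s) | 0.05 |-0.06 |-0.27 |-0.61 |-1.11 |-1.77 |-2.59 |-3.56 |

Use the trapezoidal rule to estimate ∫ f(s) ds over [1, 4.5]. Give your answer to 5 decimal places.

h = 0.5, n = 7.
(h/2)·[y₀ + 2y₁ + 2y₂ + 2y₃ + 2y₄ + 2y₅ + 2y₆ + y₇] = 0.25·(-16.33) = -4.08250.

-4.08250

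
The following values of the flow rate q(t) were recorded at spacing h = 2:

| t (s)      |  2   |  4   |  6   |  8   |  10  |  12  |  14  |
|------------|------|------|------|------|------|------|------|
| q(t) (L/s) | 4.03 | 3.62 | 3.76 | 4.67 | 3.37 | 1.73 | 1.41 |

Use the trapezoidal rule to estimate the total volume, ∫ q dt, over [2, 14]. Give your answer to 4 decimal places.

39.7400

h = 2, n = 6.
(h/2)·[y₀ + 2y₁ + 2y₂ + 2y₃ + 2y₄ + 2y₅ + y₆] = 1·(39.74) = 39.7400.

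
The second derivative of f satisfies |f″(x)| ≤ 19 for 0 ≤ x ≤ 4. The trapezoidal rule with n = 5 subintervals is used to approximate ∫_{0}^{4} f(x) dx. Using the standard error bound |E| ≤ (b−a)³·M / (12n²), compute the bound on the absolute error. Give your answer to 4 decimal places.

|E| ≤ (4)³·19 / (12·5²) = 1216/300 = 4.0533.

4.0533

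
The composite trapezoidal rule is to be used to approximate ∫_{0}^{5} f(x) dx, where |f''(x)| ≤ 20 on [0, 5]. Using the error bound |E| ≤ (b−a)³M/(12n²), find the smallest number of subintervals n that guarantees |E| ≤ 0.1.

46

Need 2500/(12n²) ≤ 0.1.
n² ≥ 2500/(12·0.1) = 2083.33 ⇒ n ≥ 45.6435, so the smallest n is 46.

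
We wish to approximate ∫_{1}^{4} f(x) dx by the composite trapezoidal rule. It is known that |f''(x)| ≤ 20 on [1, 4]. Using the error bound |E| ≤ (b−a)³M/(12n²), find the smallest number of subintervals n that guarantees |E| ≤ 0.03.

39

Need 540/(12n²) ≤ 0.03.
n² ≥ 540/(12·0.03) = 1500 ⇒ n ≥ 38.7298, so the smallest n is 39.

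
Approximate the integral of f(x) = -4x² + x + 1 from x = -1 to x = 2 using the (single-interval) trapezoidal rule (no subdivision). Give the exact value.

T = (b−a)/2 · [f(-1) + f(2)] = 1.5·[(-4) + (-13)] = -25.5.

-25.5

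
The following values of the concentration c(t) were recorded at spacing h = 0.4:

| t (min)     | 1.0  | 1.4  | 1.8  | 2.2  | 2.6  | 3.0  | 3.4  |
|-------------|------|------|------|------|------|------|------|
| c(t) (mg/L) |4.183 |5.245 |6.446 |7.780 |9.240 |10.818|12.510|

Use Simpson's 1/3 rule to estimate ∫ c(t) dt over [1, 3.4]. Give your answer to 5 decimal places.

19.12493

h = 0.4, n = 6.
(h/3)·[y₀ + 4y₁ + 2y₂ + 4y₃ + 2y₄ + 4y₅ + y₆] = 0.133333·(143.437) = 19.12493.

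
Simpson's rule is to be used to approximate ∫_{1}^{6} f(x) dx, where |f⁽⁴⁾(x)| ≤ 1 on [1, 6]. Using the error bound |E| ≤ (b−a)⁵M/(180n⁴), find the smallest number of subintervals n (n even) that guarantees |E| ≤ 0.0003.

16

Need 3125/(180n⁴) ≤ 0.0003.
n⁴ ≥ 3125/(180·0.0003) = 57870.4 ⇒ n ≥ 15.5101, so the smallest even n is 16. (n must be even for Simpson's rule.)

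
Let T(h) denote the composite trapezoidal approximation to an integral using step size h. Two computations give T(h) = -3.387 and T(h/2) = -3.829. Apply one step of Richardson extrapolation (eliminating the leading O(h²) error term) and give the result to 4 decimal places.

-3.9763

R = (4·T(h/2) − T(h)) / 3 = (4·(-3.829) − (-3.387))/3 = (-11.929)/3 = -3.9763.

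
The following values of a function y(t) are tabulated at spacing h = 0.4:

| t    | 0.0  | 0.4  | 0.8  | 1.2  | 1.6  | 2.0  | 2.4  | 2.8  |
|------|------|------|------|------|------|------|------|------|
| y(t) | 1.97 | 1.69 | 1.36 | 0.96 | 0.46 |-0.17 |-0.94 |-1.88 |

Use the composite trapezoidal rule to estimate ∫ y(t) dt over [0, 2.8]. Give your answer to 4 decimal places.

1.3620

h = 0.4, n = 7.
(h/2)·[y₀ + 2y₁ + 2y₂ + 2y₃ + 2y₄ + 2y₅ + 2y₆ + y₇] = 0.2·(6.81) = 1.3620.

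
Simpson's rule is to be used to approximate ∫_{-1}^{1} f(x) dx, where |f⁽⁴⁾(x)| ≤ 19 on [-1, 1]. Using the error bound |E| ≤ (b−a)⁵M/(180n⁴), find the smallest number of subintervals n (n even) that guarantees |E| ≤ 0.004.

6

Need 608/(180n⁴) ≤ 0.004.
n⁴ ≥ 608/(180·0.004) = 844.444 ⇒ n ≥ 5.3907, so the smallest even n is 6. (n must be even for Simpson's rule.)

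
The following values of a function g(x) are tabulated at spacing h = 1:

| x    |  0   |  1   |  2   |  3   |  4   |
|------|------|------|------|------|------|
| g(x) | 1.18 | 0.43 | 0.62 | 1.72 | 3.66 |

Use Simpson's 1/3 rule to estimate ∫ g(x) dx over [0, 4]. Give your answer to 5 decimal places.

4.89333

h = 1, n = 4.
(h/3)·[y₀ + 4y₁ + 2y₂ + 4y₃ + y₄] = 0.333333·(14.68) = 4.89333.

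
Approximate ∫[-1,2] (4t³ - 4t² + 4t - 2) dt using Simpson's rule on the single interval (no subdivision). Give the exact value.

S = (b−a)/6 · [f(-1) + 4f(0.5) + f(2)] = 0.5·[(-14) + 4·(-0.5) + 22] = 3.

3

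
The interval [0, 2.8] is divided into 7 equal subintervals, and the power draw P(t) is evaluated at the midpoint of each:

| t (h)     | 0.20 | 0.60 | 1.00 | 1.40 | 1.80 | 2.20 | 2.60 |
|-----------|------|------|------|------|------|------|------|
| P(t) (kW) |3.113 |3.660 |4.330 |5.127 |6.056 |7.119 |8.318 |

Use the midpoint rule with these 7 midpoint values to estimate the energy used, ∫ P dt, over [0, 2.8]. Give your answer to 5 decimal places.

15.08920

h = 0.4, n = 7.
h·[y(m₁) + y(m₂) + y(m₃) + y(m₄) + y(m₅) + y(m₆) + y(m₇)] = 0.4·(37.723) = 15.08920.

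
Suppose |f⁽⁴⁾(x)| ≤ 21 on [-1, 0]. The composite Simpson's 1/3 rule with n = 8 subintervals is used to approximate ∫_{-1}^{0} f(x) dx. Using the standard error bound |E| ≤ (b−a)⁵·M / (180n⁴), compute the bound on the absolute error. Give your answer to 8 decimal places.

|E| ≤ (1)⁵·21 / (180·8⁴) = 21/737280 = 0.00002848.

0.00002848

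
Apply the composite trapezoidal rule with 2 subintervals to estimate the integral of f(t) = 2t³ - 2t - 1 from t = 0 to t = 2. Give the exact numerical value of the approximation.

4

h = (2 − 0)/2 = 1.
Nodes t₀,…,t₂ = 0, 1, 2.
f(t) = 2t³ - 2t - 1: f₀=-1, f₁=-1, f₂=11.
(h/2)·[f₀ + 2f₁ + f₂] = 0.5·(8) = 4.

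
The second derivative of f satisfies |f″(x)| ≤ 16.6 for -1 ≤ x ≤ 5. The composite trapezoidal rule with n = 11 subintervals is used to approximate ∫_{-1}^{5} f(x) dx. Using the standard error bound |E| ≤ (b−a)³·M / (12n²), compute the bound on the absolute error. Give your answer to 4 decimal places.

2.4694

|E| ≤ (6)³·16.6 / (12·11²) = 3585.6/1452 = 2.4694.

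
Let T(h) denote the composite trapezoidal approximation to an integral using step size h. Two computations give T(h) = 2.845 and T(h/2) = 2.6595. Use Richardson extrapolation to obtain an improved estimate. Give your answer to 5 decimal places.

R = (4·T(h/2) − T(h)) / 3 = (4·2.6595 − 2.845)/3 = (7.7930)/3 = 2.59767.

2.59767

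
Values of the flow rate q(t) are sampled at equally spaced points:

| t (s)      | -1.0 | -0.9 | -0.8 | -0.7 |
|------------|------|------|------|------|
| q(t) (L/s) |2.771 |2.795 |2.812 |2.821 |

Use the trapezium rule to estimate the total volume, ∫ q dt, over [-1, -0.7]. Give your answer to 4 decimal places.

h = 0.1, n = 3.
(h/2)·[y₀ + 2y₁ + 2y₂ + y₃] = 0.05·(16.806) = 0.8403.

0.8403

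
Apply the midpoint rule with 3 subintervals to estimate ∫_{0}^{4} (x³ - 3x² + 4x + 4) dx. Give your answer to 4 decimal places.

46.2222

h = (4 − 0)/3 = 1.333333.
Midpoints m₁,…,m₃ = 0.666667, 2, 3.333333.
f(m₁)=5.629630, f(m₂)=8, f(m₃)=21.037037.
h·[f(m₁) + f(m₂) + f(m₃)] = 1.333333·(34.666667) = 46.2222.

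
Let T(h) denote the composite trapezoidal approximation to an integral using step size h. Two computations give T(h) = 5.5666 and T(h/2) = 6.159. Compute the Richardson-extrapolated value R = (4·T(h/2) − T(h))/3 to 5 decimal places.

R = (4·T(h/2) − T(h)) / 3 = (4·6.159 − 5.5666)/3 = (19.0694)/3 = 6.35647.

6.35647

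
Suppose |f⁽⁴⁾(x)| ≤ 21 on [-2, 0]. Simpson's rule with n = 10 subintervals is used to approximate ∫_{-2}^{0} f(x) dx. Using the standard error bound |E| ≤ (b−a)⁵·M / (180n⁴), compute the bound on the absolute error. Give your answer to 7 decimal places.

|E| ≤ (2)⁵·21 / (180·10⁴) = 672/1800000 = 0.0003733.

0.0003733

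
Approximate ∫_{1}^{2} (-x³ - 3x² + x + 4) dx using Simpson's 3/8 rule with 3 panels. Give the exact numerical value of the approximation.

-5.25

h = (2 − 1)/3 = 0.333333.
Nodes x₀,…,x₃ = 1, 1.333333, 1.666667, 2.
f(x) = -x³ - 3x² + x + 4: f₀=1, f₁=-2.370370, f₂=-7.296296, f₃=-14.
(3h/8)·[f₀ + 3f₁ + 3f₂ + f₃] = 0.125·(-42) = -5.25.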